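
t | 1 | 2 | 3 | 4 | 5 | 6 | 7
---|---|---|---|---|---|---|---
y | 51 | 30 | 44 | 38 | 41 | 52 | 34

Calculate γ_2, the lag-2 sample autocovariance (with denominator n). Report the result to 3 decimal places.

Mean ȳ = (51 + 30 + 44 + 38 + 41 + 52 + 34)/7 = 41.4286
Σ_{t=1}^{5}(y_t−ȳ)(y_{t+2}−ȳ) = 29.6327
γ_2 = 29.6327 / 7 = 4.233

4.233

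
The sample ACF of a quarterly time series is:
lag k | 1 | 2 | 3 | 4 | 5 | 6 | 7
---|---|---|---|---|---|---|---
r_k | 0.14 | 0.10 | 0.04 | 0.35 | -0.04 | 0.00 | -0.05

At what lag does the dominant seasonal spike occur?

4

The largest autocorrelation is r_4 = 0.35; the remaining lags stay at or below 0.14.
The dominant spike at lag 4 indicates a seasonal period of 4.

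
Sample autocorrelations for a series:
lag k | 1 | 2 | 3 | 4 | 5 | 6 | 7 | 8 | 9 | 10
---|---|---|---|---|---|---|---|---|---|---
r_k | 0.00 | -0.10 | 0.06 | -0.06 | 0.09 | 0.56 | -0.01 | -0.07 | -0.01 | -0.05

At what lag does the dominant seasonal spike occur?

6

The largest autocorrelation is r_6 = 0.56; the remaining lags stay at or below 0.09.
The dominant spike at lag 6 indicates a seasonal period of 6.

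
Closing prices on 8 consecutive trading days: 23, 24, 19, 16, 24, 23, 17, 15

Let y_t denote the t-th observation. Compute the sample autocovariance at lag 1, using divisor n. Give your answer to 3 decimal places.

Mean ȳ = (23 + 24 + 19 + 16 + 24 + 23 + 17 + 15)/8 = 20.1250
Σ_{t=1}^{7}(y_t−ȳ)(y_{t+1}−ȳ) = 13.6094
γ_1 = 13.6094 / 8 = 1.701

1.701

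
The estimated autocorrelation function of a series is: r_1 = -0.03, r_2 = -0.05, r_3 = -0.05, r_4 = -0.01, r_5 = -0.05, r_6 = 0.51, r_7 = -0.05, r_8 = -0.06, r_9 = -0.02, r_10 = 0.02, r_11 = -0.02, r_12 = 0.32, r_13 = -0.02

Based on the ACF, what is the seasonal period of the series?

6

The largest autocorrelation is r_6 = 0.51, with a weaker echo at lag 12 (0.32); the remaining lags stay at or below 0.02.
The dominant spike at lag 6 indicates a seasonal period of 6.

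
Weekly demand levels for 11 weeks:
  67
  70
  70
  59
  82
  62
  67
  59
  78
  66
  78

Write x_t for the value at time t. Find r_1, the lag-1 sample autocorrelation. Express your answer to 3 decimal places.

-0.572

Mean x̄ = (67 + 70 + 70 + 59 + 82 + 62 + 67 + 59 + 78 + 66 + 78)/11 = 68.9091
Numerator Σ_{t=1}^{10}(x_t−x̄)(x_{t+1}−x̄) = -342.7355
Denominator Σ(x_t−x̄)² = 598.9091
r_1 = -342.7355 / 598.9091 = -0.572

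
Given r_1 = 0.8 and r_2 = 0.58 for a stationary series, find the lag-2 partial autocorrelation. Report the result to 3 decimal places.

-0.167

φ_{22} = (r_2 − r_1²) / (1 − r_1²)
r_1² = (0.8)² = 0.64
Numerator = 0.58 − 0.6400 = -0.0600; denominator = 1 − 0.6400 = 0.3600
φ_{22} = -0.0600 / 0.3600 = -0.167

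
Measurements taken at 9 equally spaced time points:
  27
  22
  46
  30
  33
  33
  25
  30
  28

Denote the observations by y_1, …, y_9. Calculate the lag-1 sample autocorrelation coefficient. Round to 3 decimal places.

Mean ȳ = (27 + 22 + 46 + 30 + 33 + 33 + 25 + 30 + 28)/9 = 30.4444
Numerator Σ_{t=1}^{8}(y_t−ȳ)(y_{t+1}−ȳ) = -114.1975
Denominator Σ(y_t−ȳ)² = 374.2222
r_1 = -114.1975 / 374.2222 = -0.305

-0.305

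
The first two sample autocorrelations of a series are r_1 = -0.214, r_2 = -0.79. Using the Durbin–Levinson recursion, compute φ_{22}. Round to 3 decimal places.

φ_{22} = (r_2 − r_1²) / (1 − r_1²)
r_1² = (-0.214)² = 0.045796
Numerator = -0.79 − 0.0458 = -0.8358; denominator = 1 − 0.0458 = 0.9542
φ_{22} = -0.8358 / 0.9542 = -0.876

-0.876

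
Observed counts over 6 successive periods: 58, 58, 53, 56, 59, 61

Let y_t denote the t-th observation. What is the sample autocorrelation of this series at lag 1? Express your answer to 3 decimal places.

0.207

Mean ȳ = (58 + 58 + 53 + 56 + 59 + 61)/6 = 57.5000
Deviations from mean: 0.5000, 0.5000, -4.5000, -1.5000, 1.5000, 3.5000
Σ(y_t−ȳ)(y_{t+1}−ȳ) = (0.2500) + (-2.2500) + (6.7500) + (-2.2500) + (5.2500) = 7.7500
Denominator Σ(y_t−ȳ)² = 37.5000
r_1 = 7.7500 / 37.5000 = 0.207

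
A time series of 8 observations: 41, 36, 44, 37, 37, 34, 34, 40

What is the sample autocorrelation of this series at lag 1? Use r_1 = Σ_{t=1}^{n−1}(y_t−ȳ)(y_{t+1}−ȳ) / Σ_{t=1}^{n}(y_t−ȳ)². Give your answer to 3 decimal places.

-0.135

Mean ȳ = (41 + 36 + 44 + 37 + 37 + 34 + 34 + 40)/8 = 37.8750
Deviations from mean: 3.1250, -1.8750, 6.1250, -0.8750, -0.8750, -3.8750, -3.8750, 2.1250
Σ(y_t−ȳ)(y_{t+1}−ȳ) = (-5.8594) + (-11.4844) + (-5.3594) + (0.7656) + (3.3906) + (15.0156) + (-8.2344) = -11.7656
Denominator Σ(y_t−ȳ)² = 86.8750
r_1 = -11.7656 / 86.8750 = -0.135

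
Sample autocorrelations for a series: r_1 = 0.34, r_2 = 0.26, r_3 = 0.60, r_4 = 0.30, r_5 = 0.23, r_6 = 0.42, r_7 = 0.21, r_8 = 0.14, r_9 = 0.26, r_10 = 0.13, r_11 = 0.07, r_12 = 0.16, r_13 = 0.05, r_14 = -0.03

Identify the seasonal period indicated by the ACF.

3

The largest autocorrelation is r_3 = 0.60, with a weaker echo at lag 6 (0.42); the remaining lags stay at or below 0.34. The elevated value at lag 1 (0.34), dropping to 0.26 at lag 2, reflects decaying short-term dependence rather than seasonality.
The dominant spike at lag 3 indicates a seasonal period of 3.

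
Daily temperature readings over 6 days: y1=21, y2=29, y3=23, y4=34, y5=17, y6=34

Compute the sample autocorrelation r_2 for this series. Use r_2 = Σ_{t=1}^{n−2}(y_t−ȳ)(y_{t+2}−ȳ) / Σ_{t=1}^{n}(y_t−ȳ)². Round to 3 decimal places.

Mean ȳ = (21 + 29 + 23 + 34 + 17 + 34)/6 = 26.3333
Deviations from mean: -5.3333, 2.6667, -3.3333, 7.6667, -9.3333, 7.6667
Σ(y_t−ȳ)(y_{t+2}−ȳ) = (17.7778) + (20.4444) + (31.1111) + (58.7778) = 128.1111
Denominator Σ(y_t−ȳ)² = 251.3333
r_2 = 128.1111 / 251.3333 = 0.510

0.510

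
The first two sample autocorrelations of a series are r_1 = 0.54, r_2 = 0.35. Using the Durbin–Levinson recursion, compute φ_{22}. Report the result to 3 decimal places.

0.082

φ_{22} = (r_2 − r_1²) / (1 − r_1²)
r_1² = (0.54)² = 0.2916
Numerator = 0.35 − 0.2916 = 0.0584; denominator = 1 − 0.2916 = 0.7084
φ_{22} = 0.0584 / 0.7084 = 0.082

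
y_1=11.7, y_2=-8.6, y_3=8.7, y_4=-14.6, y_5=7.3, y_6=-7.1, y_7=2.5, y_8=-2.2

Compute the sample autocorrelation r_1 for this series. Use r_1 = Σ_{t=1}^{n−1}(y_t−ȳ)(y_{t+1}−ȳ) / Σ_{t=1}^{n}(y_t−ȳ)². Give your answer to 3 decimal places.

-0.794

Mean ȳ = (11.7 − 8.6 + 8.7 − 14.6 + 7.3 − 7.1 + 2.5 − 2.2)/8 = -0.2875
Σ(y_t−ȳ)(y_{t+1}−ȳ) = (-99.6461) + (-74.7086) + (-128.6336) + (-108.5961) + (-51.6898) + (-18.9898) + (-5.3311) = -487.5952
Denominator Σ(y_t−ȳ)² = 613.8288
r_1 = -487.5952 / 613.8288 = -0.794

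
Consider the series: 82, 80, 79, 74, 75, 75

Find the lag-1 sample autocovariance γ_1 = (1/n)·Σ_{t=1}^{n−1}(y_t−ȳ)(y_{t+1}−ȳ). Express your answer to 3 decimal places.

4.125

Mean ȳ = (82 + 80 + 79 + 74 + 75 + 75)/6 = 77.5000
Deviations: 4.5000, 2.5000, 1.5000, -3.5000, -2.5000, -2.5000
Σ_{t=1}^{5}(y_t−ȳ)(y_{t+1}−ȳ) = 24.7500
γ_1 = 24.7500 / 6 = 4.125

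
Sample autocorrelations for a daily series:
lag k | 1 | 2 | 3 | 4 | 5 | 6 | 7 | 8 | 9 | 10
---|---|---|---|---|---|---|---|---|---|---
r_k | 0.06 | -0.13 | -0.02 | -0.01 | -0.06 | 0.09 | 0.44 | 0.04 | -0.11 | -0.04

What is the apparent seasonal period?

7

The largest autocorrelation is r_7 = 0.44; the remaining lags stay at or below 0.09.
The dominant spike at lag 7 indicates a seasonal period of 7.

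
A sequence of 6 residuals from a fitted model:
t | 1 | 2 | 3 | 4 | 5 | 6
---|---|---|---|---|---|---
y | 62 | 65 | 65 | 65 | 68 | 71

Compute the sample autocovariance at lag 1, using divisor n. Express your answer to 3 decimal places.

2.333

Mean ȳ = (62 + 65 + 65 + 65 + 68 + 71)/6 = 66.0000
Deviations: -4.0000, -1.0000, -1.0000, -1.0000, 2.0000, 5.0000
Σ_{t=1}^{5}(y_t−ȳ)(y_{t+1}−ȳ) = 14.0000
γ_1 = 14.0000 / 6 = 2.333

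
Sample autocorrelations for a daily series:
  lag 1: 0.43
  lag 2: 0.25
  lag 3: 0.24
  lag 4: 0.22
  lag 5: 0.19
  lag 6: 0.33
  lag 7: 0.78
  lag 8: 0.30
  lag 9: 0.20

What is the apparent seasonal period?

7

The largest autocorrelation is r_7 = 0.78; the remaining lags stay at or below 0.43. The elevated value at lag 1 (0.43), dropping to 0.25 at lag 2, reflects decaying short-term dependence rather than seasonality.
The dominant spike at lag 7 indicates a seasonal period of 7.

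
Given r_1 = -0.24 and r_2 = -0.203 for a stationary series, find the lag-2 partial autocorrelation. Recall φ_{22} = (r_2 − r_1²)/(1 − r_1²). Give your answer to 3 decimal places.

-0.277

φ_{22} = (r_2 − r_1²) / (1 − r_1²)
r_1² = (-0.24)² = 0.0576
Numerator = -0.203 − 0.0576 = -0.2606; denominator = 1 − 0.0576 = 0.9424
φ_{22} = -0.2606 / 0.9424 = -0.277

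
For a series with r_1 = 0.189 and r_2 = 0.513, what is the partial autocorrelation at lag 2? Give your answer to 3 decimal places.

0.495

φ_{22} = (r_2 − r_1²) / (1 − r_1²)
r_1² = (0.189)² = 0.035721
Numerator = 0.513 − 0.0357 = 0.4773; denominator = 1 − 0.0357 = 0.9643
φ_{22} = 0.4773 / 0.9643 = 0.495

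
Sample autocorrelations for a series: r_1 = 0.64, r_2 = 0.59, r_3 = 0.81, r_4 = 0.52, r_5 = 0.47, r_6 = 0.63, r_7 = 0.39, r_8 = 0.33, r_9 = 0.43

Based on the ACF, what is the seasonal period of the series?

The largest autocorrelation is r_3 = 0.81; the remaining lags stay at or below 0.64. The elevated value at lag 1 (0.64), dropping to 0.59 at lag 2, reflects decaying short-term dependence rather than seasonality.
The dominant spike at lag 3 indicates a seasonal period of 3.

3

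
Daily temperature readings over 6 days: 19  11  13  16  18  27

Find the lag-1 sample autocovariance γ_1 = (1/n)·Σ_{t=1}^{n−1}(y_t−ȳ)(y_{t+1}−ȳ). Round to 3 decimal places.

Mean ȳ = (19 + 11 + 13 + 16 + 18 + 27)/6 = 17.3333
Σ_{t=1}^{5}(y_t−ȳ)(y_{t+1}−ȳ) = 28.2222
γ_1 = 28.2222 / 6 = 4.704

4.704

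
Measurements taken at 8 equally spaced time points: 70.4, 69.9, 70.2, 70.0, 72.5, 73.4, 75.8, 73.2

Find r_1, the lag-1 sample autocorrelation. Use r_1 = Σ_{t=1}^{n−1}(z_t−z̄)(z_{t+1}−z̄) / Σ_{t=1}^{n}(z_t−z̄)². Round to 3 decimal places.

Mean z̄ = (70.4 + 69.9 + 70.2 + 70.0 + 72.5 + 73.4 + 75.8 + 73.2)/8 = 71.9250
Deviations from mean: -1.5250, -2.0250, -1.7250, -1.9250, 0.5750, 1.4750, 3.8750, 1.2750
Σ(z_t−z̄)(z_{t+1}−z̄) = (3.0881) + (3.4931) + (3.3206) + (-1.1069) + (0.8481) + (5.7156) + (4.9406) = 20.2994
Denominator Σ(z_t−z̄)² = 32.2550
r_1 = 20.2994 / 32.2550 = 0.629

0.629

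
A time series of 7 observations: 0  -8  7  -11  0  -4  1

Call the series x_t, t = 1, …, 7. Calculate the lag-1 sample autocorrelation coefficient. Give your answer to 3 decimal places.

Mean x̄ = (0 − 8 + 7 − 11 + 0 − 4 + 1)/7 = -2.1429
Deviations from mean: 2.1429, -5.8571, 9.1429, -8.8571, 2.1429, -1.8571, 3.1429
Numerator Σ_{t=1}^{6}(x_t−x̄)(x_{t+1}−x̄) = -175.8776
Denominator Σ(x_t−x̄)² = 218.8571
r_1 = -175.8776 / 218.8571 = -0.804

-0.804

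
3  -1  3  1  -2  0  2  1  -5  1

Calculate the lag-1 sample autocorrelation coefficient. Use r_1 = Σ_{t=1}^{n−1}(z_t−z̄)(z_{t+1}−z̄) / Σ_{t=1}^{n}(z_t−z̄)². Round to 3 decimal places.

-0.236

Mean z̄ = (3 − 1 + 3 + 1 − 2 + 0 + 2 + 1 − 5 + 1)/10 = 0.3000
Numerator Σ_{t=1}^{9}(z_t−z̄)(z_{t+1}−z̄) = -12.7900
Denominator Σ(z_t−z̄)² = 54.1000
r_1 = -12.7900 / 54.1000 = -0.236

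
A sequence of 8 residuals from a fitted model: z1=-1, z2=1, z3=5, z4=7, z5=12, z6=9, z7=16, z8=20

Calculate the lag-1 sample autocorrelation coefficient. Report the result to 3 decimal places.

Mean z̄ = (-1 + 1 + 5 + 7 + 12 + 9 + 16 + 20)/8 = 8.6250
Deviations from mean: -9.6250, -7.6250, -3.6250, -1.6250, 3.3750, 0.3750, 7.3750, 11.3750
Σ(z_t−z̄)(z_{t+1}−z̄) = (73.3906) + (27.6406) + (5.8906) + (-5.4844) + (1.2656) + (2.7656) + (83.8906) = 189.3594
Denominator Σ(z_t−z̄)² = 361.8750
r_1 = 189.3594 / 361.8750 = 0.523

0.523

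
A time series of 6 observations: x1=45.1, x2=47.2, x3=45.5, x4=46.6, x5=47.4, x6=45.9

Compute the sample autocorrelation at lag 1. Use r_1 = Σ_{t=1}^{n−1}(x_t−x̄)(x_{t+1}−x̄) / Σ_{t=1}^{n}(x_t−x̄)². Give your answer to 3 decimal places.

Mean x̄ = (45.1 + 47.2 + 45.5 + 46.6 + 47.4 + 45.9)/6 = 46.2833
Deviations from mean: -1.1833, 0.9167, -0.7833, 0.3167, 1.1167, -0.3833
Numerator Σ_{t=1}^{5}(x_t−x̄)(x_{t+1}−x̄) = -2.1253
Denominator Σ(x_t−x̄)² = 4.3483
r_1 = -2.1253 / 4.3483 = -0.489

-0.489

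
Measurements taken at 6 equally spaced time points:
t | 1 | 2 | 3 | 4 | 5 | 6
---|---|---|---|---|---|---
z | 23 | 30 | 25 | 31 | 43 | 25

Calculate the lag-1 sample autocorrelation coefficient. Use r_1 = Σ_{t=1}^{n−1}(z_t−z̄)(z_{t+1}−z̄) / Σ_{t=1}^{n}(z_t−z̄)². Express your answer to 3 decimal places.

-0.197

Mean z̄ = (23 + 30 + 25 + 31 + 43 + 25)/6 = 29.5000
Σ(z_t−z̄)(z_{t+1}−z̄) = (-3.2500) + (-2.2500) + (-6.7500) + (20.2500) + (-60.7500) = -52.7500
Denominator Σ(z_t−z̄)² = 267.5000
r_1 = -52.7500 / 267.5000 = -0.197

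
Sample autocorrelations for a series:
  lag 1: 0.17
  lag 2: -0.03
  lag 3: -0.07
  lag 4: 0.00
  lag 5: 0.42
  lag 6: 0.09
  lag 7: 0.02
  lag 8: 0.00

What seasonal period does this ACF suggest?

The largest autocorrelation is r_5 = 0.42; the remaining lags stay at or below 0.17.
The dominant spike at lag 5 indicates a seasonal period of 5.

5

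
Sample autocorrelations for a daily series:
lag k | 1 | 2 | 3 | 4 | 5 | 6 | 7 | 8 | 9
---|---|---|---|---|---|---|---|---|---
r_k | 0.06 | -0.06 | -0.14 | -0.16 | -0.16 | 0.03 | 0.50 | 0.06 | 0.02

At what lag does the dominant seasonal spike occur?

7

The largest autocorrelation is r_7 = 0.50; the remaining lags stay at or below 0.06.
The dominant spike at lag 7 indicates a seasonal period of 7.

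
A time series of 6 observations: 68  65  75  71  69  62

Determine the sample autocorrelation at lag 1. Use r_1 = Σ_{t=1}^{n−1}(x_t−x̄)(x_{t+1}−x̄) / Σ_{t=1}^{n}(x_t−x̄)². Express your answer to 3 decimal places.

-0.056

Mean x̄ = (68 + 65 + 75 + 71 + 69 + 62)/6 = 68.3333
Deviations from mean: -0.3333, -3.3333, 6.6667, 2.6667, 0.6667, -6.3333
Σ(x_t−x̄)(x_{t+1}−x̄) = (1.1111) + (-22.2222) + (17.7778) + (1.7778) + (-4.2222) = -5.7778
Denominator Σ(x_t−x̄)² = 103.3333
r_1 = -5.7778 / 103.3333 = -0.056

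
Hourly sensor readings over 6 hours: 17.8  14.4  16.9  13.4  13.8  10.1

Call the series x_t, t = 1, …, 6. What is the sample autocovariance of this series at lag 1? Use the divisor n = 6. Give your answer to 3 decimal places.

0.113

Mean x̄ = (17.8 + 14.4 + 16.9 + 13.4 + 13.8 + 10.1)/6 = 14.4000
Σ_{t=1}^{5}(x_t−x̄)(x_{t+1}−x̄) = 0.6800
γ_1 = 0.6800 / 6 = 0.113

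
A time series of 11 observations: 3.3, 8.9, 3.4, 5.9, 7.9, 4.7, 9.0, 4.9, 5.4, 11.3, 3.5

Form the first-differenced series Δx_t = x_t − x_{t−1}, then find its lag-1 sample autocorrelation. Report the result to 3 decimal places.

First differences Δx: 5.6, -5.5, 2.5, 2.0, -3.2, 4.3, -4.1, 0.5, 5.9, -7.8
Mean of differences = 0.0200
Numerator Σ(Δx_t−Δx̄)(Δx_{t+1}−Δx̄) = -122.5084
Denominator Σ(Δx_t−Δx̄)² = 213.2960
r_1(Δx) = -122.5084 / 213.2960 = -0.574

-0.574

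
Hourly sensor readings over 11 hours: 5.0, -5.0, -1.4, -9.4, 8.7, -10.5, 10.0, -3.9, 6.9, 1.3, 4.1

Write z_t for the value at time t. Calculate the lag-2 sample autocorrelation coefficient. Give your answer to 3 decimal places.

0.686

Mean z̄ = (5.0 − 5.0 − 1.4 − 9.4 + 8.7 − 10.5 + 10.0 − 3.9 + 6.9 + 1.3 + 4.1)/11 = 0.5273
Numerator Σ_{t=1}^{9}(z_t−z̄)(z_{t+2}−z̄) = 345.9231
Denominator Σ(z_t−z̄)² = 504.5218
r_2 = 345.9231 / 504.5218 = 0.686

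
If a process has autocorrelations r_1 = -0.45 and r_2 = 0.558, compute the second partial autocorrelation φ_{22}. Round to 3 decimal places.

0.446

φ_{22} = (r_2 − r_1²) / (1 − r_1²)
r_1² = (-0.45)² = 0.2025
Numerator = 0.558 − 0.2025 = 0.3555; denominator = 1 − 0.2025 = 0.7975
φ_{22} = 0.3555 / 0.7975 = 0.446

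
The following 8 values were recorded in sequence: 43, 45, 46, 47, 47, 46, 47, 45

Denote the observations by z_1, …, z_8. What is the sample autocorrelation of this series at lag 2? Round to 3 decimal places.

0.028

Mean z̄ = (43 + 45 + 46 + 47 + 47 + 46 + 47 + 45)/8 = 45.7500
Deviations from mean: -2.7500, -0.7500, 0.2500, 1.2500, 1.2500, 0.2500, 1.2500, -0.7500
Σ(z_t−z̄)(z_{t+2}−z̄) = (-0.6875) + (-0.9375) + (0.3125) + (0.3125) + (1.5625) + (-0.1875) = 0.3750
Denominator Σ(z_t−z̄)² = 13.5000
r_2 = 0.3750 / 13.5000 = 0.028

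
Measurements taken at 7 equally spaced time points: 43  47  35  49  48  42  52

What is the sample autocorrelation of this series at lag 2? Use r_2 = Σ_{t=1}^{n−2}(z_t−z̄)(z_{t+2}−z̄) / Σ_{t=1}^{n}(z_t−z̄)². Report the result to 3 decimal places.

0.039

Mean z̄ = (43 + 47 + 35 + 49 + 48 + 42 + 52)/7 = 45.1429
Deviations from mean: -2.1429, 1.8571, -10.1429, 3.8571, 2.8571, -3.1429, 6.8571
Numerator Σ_{t=1}^{5}(z_t−z̄)(z_{t+2}−z̄) = 7.3878
Denominator Σ(z_t−z̄)² = 190.8571
r_2 = 7.3878 / 190.8571 = 0.039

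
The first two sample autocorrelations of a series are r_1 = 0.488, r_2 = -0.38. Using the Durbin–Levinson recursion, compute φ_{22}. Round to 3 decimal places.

-0.811

φ_{22} = (r_2 − r_1²) / (1 − r_1²)
r_1² = (0.488)² = 0.238144
Numerator = -0.38 − 0.2381 = -0.6181; denominator = 1 − 0.2381 = 0.7619
φ_{22} = -0.6181 / 0.7619 = -0.811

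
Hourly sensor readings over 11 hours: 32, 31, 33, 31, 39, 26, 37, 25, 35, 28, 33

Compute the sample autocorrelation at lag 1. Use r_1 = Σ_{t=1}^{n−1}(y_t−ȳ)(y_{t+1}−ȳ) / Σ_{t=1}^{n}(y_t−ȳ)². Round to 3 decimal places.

-0.818

Mean ȳ = (32 + 31 + 33 + 31 + 39 + 26 + 37 + 25 + 35 + 28 + 33)/11 = 31.8182
Numerator Σ_{t=1}^{10}(y_t−ȳ)(y_{t+1}−ȳ) = -153.5785
Denominator Σ(y_t−ȳ)² = 187.6364
r_1 = -153.5785 / 187.6364 = -0.818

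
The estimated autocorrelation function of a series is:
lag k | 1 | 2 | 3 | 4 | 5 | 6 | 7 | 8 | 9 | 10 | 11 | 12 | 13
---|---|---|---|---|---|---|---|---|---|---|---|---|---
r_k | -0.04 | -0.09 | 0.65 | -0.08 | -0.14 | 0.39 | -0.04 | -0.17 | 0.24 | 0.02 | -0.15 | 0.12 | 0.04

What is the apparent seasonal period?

The largest autocorrelation is r_3 = 0.65, with weaker echoes at lags 6 (0.39) and 9 (0.24); the remaining lags stay at or below 0.12.
The dominant spike at lag 3 indicates a seasonal period of 3.

3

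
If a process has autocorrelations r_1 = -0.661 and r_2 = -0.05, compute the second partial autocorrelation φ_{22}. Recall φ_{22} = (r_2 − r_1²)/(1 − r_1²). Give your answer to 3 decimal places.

-0.865

φ_{22} = (r_2 − r_1²) / (1 − r_1²)
r_1² = (-0.661)² = 0.436921
Numerator = -0.05 − 0.4369 = -0.4869; denominator = 1 − 0.4369 = 0.5631
φ_{22} = -0.4869 / 0.5631 = -0.865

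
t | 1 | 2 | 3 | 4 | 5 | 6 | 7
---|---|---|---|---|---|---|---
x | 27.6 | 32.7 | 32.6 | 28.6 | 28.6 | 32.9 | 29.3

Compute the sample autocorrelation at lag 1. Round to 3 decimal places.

-0.286

Mean x̄ = (27.6 + 32.7 + 32.6 + 28.6 + 28.6 + 32.9 + 29.3)/7 = 30.3286
Deviations from mean: -2.7286, 2.3714, 2.2714, -1.7286, -1.7286, 2.5714, -1.0286
Σ(x_t−x̄)(x_{t+1}−x̄) = (-6.4706) + (5.3865) + (-3.9263) + (2.9880) + (-4.4449) + (-2.6449) = -9.1122
Denominator Σ(x_t−x̄)² = 31.8743
r_1 = -9.1122 / 31.8743 = -0.286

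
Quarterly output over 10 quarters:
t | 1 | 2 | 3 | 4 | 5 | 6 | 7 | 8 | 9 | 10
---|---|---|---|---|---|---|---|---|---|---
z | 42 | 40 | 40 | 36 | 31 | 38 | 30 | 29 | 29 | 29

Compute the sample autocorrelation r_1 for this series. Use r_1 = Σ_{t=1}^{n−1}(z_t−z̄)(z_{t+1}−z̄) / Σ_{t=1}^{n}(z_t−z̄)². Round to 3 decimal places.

0.517

Mean z̄ = (42 + 40 + 40 + 36 + 31 + 38 + 30 + 29 + 29 + 29)/10 = 34.4000
Numerator Σ_{t=1}^{9}(z_t−z̄)(z_{t+1}−z̄) = 131.4400
Denominator Σ(z_t−z̄)² = 254.4000
r_1 = 131.4400 / 254.4000 = 0.517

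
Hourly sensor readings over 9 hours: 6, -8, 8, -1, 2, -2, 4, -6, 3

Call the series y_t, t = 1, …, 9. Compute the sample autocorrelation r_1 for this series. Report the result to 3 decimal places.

-0.758

Mean ȳ = (6 − 8 + 8 − 1 + 2 − 2 + 4 − 6 + 3)/9 = 0.6667
Numerator Σ_{t=1}^{8}(y_t−ȳ)(y_{t+1}−ȳ) = -174.4444
Denominator Σ(y_t−ȳ)² = 230.0000
r_1 = -174.4444 / 230.0000 = -0.758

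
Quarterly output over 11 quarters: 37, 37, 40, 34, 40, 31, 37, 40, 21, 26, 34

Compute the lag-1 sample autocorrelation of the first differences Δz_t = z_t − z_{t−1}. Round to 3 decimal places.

First differences Δz: 0, 3, -6, 6, -9, 6, 3, -19, 5, 8
Mean of differences = -0.3000
Numerator Σ(Δz_t−Δz̄)(Δz_{t+1}−Δz̄) = -259.3900
Denominator Σ(Δz_t−Δz̄)² = 656.1000
r_1(Δz) = -259.3900 / 656.1000 = -0.395

-0.395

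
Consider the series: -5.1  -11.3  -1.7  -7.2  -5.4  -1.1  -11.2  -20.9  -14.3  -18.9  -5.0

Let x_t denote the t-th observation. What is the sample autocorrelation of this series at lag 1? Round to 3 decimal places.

Mean x̄ = (-5.1 − 11.3 − 1.7 − 7.2 − 5.4 − 1.1 − 11.2 − 20.9 − 14.3 − 18.9 − 5.0)/11 = -9.2818
Numerator Σ_{t=1}^{10}(x_t−x̄)(x_{t+1}−x̄) = 103.8606
Denominator Σ(x_t−x̄)² = 440.0764
r_1 = 103.8606 / 440.0764 = 0.236

0.236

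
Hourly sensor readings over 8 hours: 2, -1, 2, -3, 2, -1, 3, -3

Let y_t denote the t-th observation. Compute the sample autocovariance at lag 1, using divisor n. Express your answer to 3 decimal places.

-3.783

Mean ȳ = (2 − 1 + 2 − 3 + 2 − 1 + 3 − 3)/8 = 0.1250
Σ_{t=1}^{7}(y_t−ȳ)(y_{t+1}−ȳ) = -30.2656
γ_1 = -30.2656 / 8 = -3.783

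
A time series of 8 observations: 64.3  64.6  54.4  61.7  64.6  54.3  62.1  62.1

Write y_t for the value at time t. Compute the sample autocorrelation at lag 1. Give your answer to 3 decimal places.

Mean ȳ = (64.3 + 64.6 + 54.4 + 61.7 + 64.6 + 54.3 + 62.1 + 62.1)/8 = 61.0125
Deviations from mean: 3.2875, 3.5875, -6.6125, 0.6875, 3.5875, -6.7125, 1.0875, 1.0875
Numerator Σ_{t=1}^{7}(y_t−ȳ)(y_{t+1}−ȳ) = -44.2064
Denominator Σ(y_t−ȳ)² = 128.1688
r_1 = -44.2064 / 128.1688 = -0.345

-0.345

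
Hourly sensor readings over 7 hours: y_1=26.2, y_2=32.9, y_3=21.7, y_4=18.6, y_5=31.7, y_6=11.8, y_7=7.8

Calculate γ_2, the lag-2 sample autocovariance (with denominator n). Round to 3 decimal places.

-20.272

Mean ȳ = (26.2 + 32.9 + 21.7 + 18.6 + 31.7 + 11.8 + 7.8)/7 = 21.5286
Deviations: 4.6714, 11.3714, 0.1714, -2.9286, 10.1714, -9.7286, -13.7286
Σ_{t=1}^{5}(y_t−ȳ)(y_{t+2}−ȳ) = -141.9059
γ_2 = -141.9059 / 7 = -20.272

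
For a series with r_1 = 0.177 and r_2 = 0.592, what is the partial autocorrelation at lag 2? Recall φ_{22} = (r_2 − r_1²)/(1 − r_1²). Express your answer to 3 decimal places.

φ_{22} = (r_2 − r_1²) / (1 − r_1²)
r_1² = (0.177)² = 0.031329
Numerator = 0.592 − 0.0313 = 0.5607; denominator = 1 − 0.0313 = 0.9687
φ_{22} = 0.5607 / 0.9687 = 0.579

0.579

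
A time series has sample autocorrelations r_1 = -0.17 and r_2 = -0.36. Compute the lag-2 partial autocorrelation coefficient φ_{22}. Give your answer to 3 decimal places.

-0.400

φ_{22} = (r_2 − r_1²) / (1 − r_1²)
r_1² = (-0.17)² = 0.0289
Numerator = -0.36 − 0.0289 = -0.3889; denominator = 1 − 0.0289 = 0.9711
φ_{22} = -0.3889 / 0.9711 = -0.400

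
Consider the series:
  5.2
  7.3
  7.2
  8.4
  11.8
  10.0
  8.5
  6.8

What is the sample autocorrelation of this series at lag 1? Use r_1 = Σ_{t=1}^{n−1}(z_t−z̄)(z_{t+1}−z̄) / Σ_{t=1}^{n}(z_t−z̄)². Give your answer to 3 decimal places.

Mean z̄ = (5.2 + 7.3 + 7.2 + 8.4 + 11.8 + 10.0 + 8.5 + 6.8)/8 = 8.1500
Deviations from mean: -2.9500, -0.8500, -0.9500, 0.2500, 3.6500, 1.8500, 0.3500, -1.3500
Numerator Σ_{t=1}^{7}(z_t−z̄)(z_{t+1}−z̄) = 10.9175
Denominator Σ(z_t−z̄)² = 29.0800
r_1 = 10.9175 / 29.0800 = 0.375

0.375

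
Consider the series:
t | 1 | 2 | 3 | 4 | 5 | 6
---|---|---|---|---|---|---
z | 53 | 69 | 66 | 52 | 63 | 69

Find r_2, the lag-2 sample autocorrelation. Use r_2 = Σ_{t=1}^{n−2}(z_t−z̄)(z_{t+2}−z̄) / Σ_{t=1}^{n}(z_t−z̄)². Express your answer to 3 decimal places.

Mean z̄ = (53 + 69 + 66 + 52 + 63 + 69)/6 = 62.0000
Deviations from mean: -9.0000, 7.0000, 4.0000, -10.0000, 1.0000, 7.0000
Numerator Σ_{t=1}^{4}(z_t−z̄)(z_{t+2}−z̄) = -172.0000
Denominator Σ(z_t−z̄)² = 296.0000
r_2 = -172.0000 / 296.0000 = -0.581

-0.581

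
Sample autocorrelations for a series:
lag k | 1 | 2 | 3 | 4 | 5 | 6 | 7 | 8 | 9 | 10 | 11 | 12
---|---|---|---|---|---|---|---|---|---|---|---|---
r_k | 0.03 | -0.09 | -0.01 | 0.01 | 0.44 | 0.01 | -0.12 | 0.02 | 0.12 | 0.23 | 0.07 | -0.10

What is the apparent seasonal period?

The largest autocorrelation is r_5 = 0.44, with a weaker echo at lag 10 (0.23); the remaining lags stay at or below 0.12.
The dominant spike at lag 5 indicates a seasonal period of 5.

5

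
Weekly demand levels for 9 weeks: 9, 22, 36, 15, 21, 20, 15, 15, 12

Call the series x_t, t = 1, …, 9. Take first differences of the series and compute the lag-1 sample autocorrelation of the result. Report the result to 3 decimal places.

First differences Δx: 13, 14, -21, 6, -1, -5, 0, -3
Mean of differences = 0.3750
Numerator Σ(Δx_t−Δx̄)(Δx_{t+1}−Δx̄) = -236.5156
Denominator Σ(Δx_t−Δx̄)² = 875.8750
r_1(Δx) = -236.5156 / 875.8750 = -0.270

-0.270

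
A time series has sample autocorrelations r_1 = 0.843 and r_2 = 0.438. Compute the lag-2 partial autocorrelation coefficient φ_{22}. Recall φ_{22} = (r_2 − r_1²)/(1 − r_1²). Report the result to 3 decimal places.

φ_{22} = (r_2 − r_1²) / (1 − r_1²)
r_1² = (0.843)² = 0.710649
Numerator = 0.438 − 0.7106 = -0.2726; denominator = 1 − 0.7106 = 0.2894
φ_{22} = -0.2726 / 0.2894 = -0.942

-0.942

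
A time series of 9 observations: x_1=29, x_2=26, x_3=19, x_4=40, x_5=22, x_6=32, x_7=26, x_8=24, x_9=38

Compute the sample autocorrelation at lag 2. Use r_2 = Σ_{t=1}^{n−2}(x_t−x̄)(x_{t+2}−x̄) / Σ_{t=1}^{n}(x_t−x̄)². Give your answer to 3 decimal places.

Mean x̄ = (29 + 26 + 19 + 40 + 22 + 32 + 26 + 24 + 38)/9 = 28.4444
Numerator Σ_{t=1}^{7}(x_t−x̄)(x_{t+2}−x̄) = 45.0494
Denominator Σ(x_t−x̄)² = 400.2222
r_2 = 45.0494 / 400.2222 = 0.113

0.113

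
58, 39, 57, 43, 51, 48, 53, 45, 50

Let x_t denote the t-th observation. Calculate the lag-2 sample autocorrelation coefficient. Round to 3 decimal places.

0.527

Mean x̄ = (58 + 39 + 57 + 43 + 51 + 48 + 53 + 45 + 50)/9 = 49.3333
Numerator Σ_{t=1}^{7}(x_t−x̄)(x_{t+2}−x̄) = 167.4444
Denominator Σ(x_t−x̄)² = 318.0000
r_2 = 167.4444 / 318.0000 = 0.527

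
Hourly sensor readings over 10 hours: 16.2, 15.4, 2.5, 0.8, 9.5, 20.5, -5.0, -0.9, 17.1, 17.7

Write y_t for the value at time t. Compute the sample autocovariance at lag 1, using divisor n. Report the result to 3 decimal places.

3.176

Mean ȳ = (16.2 + 15.4 + 2.5 + 0.8 + 9.5 + 20.5 − 5.0 − 0.9 + 17.1 + 17.7)/10 = 9.3800
Σ_{t=1}^{9}(y_t−ȳ)(y_{t+1}−ȳ) = 31.7636
γ_1 = 31.7636 / 10 = 3.176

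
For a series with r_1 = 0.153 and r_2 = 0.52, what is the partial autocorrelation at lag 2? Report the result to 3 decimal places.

0.508

φ_{22} = (r_2 − r_1²) / (1 − r_1²)
r_1² = (0.153)² = 0.023409
Numerator = 0.52 − 0.0234 = 0.4966; denominator = 1 − 0.0234 = 0.9766
φ_{22} = 0.4966 / 0.9766 = 0.508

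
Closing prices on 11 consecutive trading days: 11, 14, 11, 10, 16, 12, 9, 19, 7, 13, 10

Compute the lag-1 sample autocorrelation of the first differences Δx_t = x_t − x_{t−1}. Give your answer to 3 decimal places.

First differences Δx: 3, -3, -1, 6, -4, -3, 10, -12, 6, -3
Mean of differences = -0.1000
Numerator Σ(Δx_t−Δx̄)(Δx_{t+1}−Δx̄) = -264.1100
Denominator Σ(Δx_t−Δx̄)² = 368.9000
r_1(Δx) = -264.1100 / 368.9000 = -0.716

-0.716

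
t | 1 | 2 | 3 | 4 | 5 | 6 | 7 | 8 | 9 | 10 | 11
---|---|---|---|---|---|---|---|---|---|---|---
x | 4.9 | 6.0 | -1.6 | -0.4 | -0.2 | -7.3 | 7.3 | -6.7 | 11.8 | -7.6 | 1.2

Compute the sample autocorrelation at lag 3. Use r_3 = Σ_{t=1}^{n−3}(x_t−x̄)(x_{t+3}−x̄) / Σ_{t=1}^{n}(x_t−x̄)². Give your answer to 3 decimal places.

-0.341

Mean x̄ = (4.9 + 6.0 − 1.6 − 0.4 − 0.2 − 7.3 + 7.3 − 6.7 + 11.8 − 7.6 + 1.2)/11 = 0.6727
Numerator Σ_{t=1}^{8}(x_t−x̄)(x_{t+3}−x̄) = -139.1668
Denominator Σ(x_t−x̄)² = 407.7018
r_3 = -139.1668 / 407.7018 = -0.341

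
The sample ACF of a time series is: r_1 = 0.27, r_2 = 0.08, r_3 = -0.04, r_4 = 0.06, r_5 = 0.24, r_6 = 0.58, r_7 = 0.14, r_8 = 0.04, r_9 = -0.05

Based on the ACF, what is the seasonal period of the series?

6

The largest autocorrelation is r_6 = 0.58; the remaining lags stay at or below 0.27. The elevated value at lag 1 (0.27), dropping to 0.08 at lag 2, reflects decaying short-term dependence rather than seasonality.
The dominant spike at lag 6 indicates a seasonal period of 6.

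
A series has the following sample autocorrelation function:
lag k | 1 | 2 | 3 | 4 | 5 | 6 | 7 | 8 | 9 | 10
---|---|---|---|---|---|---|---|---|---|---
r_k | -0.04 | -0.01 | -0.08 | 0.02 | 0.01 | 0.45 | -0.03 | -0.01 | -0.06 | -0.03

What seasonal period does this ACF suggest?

The largest autocorrelation is r_6 = 0.45; the remaining lags stay at or below 0.02.
The dominant spike at lag 6 indicates a seasonal period of 6.

6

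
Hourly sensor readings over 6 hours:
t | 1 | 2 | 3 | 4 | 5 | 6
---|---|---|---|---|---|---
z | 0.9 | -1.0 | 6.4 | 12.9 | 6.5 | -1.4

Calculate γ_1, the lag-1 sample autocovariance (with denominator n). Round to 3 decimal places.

5.528

Mean z̄ = (0.9 − 1.0 + 6.4 + 12.9 + 6.5 − 1.4)/6 = 4.0500
Deviations: -3.1500, -5.0500, 2.3500, 8.8500, 2.4500, -5.4500
Σ_{t=1}^{5}(z_t−z̄)(z_{t+1}−z̄) = 33.1675
γ_1 = 33.1675 / 6 = 5.528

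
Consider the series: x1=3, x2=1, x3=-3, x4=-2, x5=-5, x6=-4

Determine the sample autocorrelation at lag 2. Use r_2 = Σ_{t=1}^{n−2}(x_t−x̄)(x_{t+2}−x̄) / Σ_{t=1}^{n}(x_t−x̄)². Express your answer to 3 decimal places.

-0.040

Mean x̄ = (3 + 1 − 3 − 2 − 5 − 4)/6 = -1.6667
Deviations from mean: 4.6667, 2.6667, -1.3333, -0.3333, -3.3333, -2.3333
Numerator Σ_{t=1}^{4}(x_t−x̄)(x_{t+2}−x̄) = -1.8889
Denominator Σ(x_t−x̄)² = 47.3333
r_2 = -1.8889 / 47.3333 = -0.040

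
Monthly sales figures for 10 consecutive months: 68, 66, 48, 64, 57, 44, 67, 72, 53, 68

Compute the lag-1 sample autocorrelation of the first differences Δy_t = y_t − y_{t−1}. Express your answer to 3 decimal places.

-0.431

First differences Δy: -2, -18, 16, -7, -13, 23, 5, -19, 15
Mean of differences = 0.0000
Numerator Σ(Δy_t−Δȳ)(Δy_{t+1}−Δȳ) = -837.0000
Denominator Σ(Δy_t−Δȳ)² = 1942.0000
r_1(Δy) = -837.0000 / 1942.0000 = -0.431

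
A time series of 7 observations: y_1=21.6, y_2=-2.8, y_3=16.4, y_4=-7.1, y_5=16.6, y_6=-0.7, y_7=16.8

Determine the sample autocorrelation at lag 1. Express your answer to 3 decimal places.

Mean ȳ = (21.6 − 2.8 + 16.4 − 7.1 + 16.6 − 0.7 + 16.8)/7 = 8.6857
Deviations from mean: 12.9143, -11.4857, 7.7143, -15.7857, 7.9143, -9.3857, 8.1143
Numerator Σ_{t=1}^{6}(y_t−ȳ)(y_{t+1}−ȳ) = -634.0816
Denominator Σ(y_t−ȳ)² = 823.9686
r_1 = -634.0816 / 823.9686 = -0.770

-0.770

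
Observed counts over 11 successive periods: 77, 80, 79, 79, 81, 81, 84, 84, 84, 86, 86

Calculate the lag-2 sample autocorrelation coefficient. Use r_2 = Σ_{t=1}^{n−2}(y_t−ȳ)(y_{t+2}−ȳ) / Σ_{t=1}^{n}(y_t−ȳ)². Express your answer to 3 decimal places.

Mean ȳ = (77 + 80 + 79 + 79 + 81 + 81 + 84 + 84 + 84 + 86 + 86)/11 = 81.9091
Numerator Σ_{t=1}^{9}(y_t−ȳ)(y_{t+2}−ȳ) = 42.8017
Denominator Σ(y_t−ȳ)² = 92.9091
r_2 = 42.8017 / 92.9091 = 0.461

0.461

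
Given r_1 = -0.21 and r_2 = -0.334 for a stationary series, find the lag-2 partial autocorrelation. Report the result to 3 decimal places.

φ_{22} = (r_2 − r_1²) / (1 − r_1²)
r_1² = (-0.21)² = 0.0441
Numerator = -0.334 − 0.0441 = -0.3781; denominator = 1 − 0.0441 = 0.9559
φ_{22} = -0.3781 / 0.9559 = -0.396

-0.396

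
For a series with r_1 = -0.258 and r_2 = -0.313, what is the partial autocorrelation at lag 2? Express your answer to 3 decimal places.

φ_{22} = (r_2 − r_1²) / (1 − r_1²)
r_1² = (-0.258)² = 0.066564
Numerator = -0.313 − 0.0666 = -0.3796; denominator = 1 − 0.0666 = 0.9334
φ_{22} = -0.3796 / 0.9334 = -0.407

-0.407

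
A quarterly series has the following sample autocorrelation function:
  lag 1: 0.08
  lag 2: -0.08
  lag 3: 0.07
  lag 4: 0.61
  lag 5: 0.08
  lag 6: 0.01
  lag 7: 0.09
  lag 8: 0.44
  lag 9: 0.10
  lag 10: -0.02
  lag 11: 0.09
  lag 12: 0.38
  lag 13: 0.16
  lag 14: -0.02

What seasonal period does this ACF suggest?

The largest autocorrelation is r_4 = 0.61, with weaker echoes at lags 8 (0.44) and 12 (0.38); the remaining lags stay at or below 0.16.
The dominant spike at lag 4 indicates a seasonal period of 4.

4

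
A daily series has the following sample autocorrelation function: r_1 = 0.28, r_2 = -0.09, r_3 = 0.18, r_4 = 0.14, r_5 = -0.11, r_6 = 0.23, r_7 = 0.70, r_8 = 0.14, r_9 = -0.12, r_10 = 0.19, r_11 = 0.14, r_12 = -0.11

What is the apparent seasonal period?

The largest autocorrelation is r_7 = 0.70; the remaining lags stay at or below 0.28.
The dominant spike at lag 7 indicates a seasonal period of 7.

7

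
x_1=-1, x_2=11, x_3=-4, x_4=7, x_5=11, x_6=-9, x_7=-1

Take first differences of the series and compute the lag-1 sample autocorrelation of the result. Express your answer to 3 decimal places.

-0.558

First differences Δx: 12, -15, 11, 4, -20, 8
Mean of differences = 0.0000
Numerator Σ(Δx_t−Δx̄)(Δx_{t+1}−Δx̄) = -541.0000
Denominator Σ(Δx_t−Δx̄)² = 970.0000
r_1(Δx) = -541.0000 / 970.0000 = -0.558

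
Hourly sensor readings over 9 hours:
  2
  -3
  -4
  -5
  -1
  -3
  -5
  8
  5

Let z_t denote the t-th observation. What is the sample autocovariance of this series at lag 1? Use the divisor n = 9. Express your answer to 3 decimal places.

Mean z̄ = (2 − 3 − 4 − 5 − 1 − 3 − 5 + 8 + 5)/9 = -0.6667
Σ_{t=1}^{8}(z_t−z̄)(z_{t+1}−z̄) = 39.8889
γ_1 = 39.8889 / 9 = 4.432

4.432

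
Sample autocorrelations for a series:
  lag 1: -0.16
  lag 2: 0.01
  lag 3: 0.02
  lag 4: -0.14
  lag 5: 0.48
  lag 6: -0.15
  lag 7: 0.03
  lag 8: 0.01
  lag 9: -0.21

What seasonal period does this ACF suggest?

The largest autocorrelation is r_5 = 0.48; the remaining lags stay at or below 0.03.
The dominant spike at lag 5 indicates a seasonal period of 5.

5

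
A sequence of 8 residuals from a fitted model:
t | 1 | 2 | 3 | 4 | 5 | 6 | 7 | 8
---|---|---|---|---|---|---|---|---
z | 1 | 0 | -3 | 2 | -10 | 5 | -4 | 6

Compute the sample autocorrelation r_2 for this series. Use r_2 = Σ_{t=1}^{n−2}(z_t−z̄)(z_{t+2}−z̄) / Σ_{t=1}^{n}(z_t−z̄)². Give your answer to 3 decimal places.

0.550

Mean z̄ = (1 + 0 − 3 + 2 − 10 + 5 − 4 + 6)/8 = -0.3750
Numerator Σ_{t=1}^{6}(z_t−z̄)(z_{t+2}−z̄) = 104.4688
Denominator Σ(z_t−z̄)² = 189.8750
r_2 = 104.4688 / 189.8750 = 0.550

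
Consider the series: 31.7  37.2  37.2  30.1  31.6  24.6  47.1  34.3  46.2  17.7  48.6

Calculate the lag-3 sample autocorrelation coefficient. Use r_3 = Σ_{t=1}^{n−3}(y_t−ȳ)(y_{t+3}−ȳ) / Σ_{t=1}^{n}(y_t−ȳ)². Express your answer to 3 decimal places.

Mean ȳ = (31.7 + 37.2 + 37.2 + 30.1 + 31.6 + 24.6 + 47.1 + 34.3 + 46.2 + 17.7 + 48.6)/11 = 35.1182
Numerator Σ_{t=1}^{8}(y_t−ȳ)(y_{t+3}−ȳ) = -405.6092
Denominator Σ(y_t−ȳ)² = 920.7364
r_3 = -405.6092 / 920.7364 = -0.441

-0.441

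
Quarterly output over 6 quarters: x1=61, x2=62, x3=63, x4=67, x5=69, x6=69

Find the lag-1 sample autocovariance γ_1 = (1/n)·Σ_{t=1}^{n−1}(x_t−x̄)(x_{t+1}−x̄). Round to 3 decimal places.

6.301

Mean x̄ = (61 + 62 + 63 + 67 + 69 + 69)/6 = 65.1667
Σ_{t=1}^{5}(x_t−x̄)(x_{t+1}−x̄) = 37.8056
γ_1 = 37.8056 / 6 = 6.301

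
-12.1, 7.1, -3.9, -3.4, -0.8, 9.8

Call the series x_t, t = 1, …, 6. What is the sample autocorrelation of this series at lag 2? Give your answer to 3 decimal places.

Mean x̄ = (-12.1 + 7.1 − 3.9 − 3.4 − 0.8 + 9.8)/6 = -0.5500
Deviations from mean: -11.5500, 7.6500, -3.3500, -2.8500, -0.2500, 10.3500
Σ(x_t−x̄)(x_{t+2}−x̄) = (38.6925) + (-21.8025) + (0.8375) + (-29.4975) = -11.7700
Denominator Σ(x_t−x̄)² = 318.4550
r_2 = -11.7700 / 318.4550 = -0.037

-0.037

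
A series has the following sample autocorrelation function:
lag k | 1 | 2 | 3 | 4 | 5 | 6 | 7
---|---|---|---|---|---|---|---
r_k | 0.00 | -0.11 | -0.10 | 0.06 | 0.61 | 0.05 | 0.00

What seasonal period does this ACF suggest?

5

The largest autocorrelation is r_5 = 0.61; the remaining lags stay at or below 0.06.
The dominant spike at lag 5 indicates a seasonal period of 5.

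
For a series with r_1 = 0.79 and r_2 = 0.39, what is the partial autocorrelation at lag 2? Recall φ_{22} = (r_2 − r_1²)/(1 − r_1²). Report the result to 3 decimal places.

φ_{22} = (r_2 − r_1²) / (1 − r_1²)
r_1² = (0.79)² = 0.6241
Numerator = 0.39 − 0.6241 = -0.2341; denominator = 1 − 0.6241 = 0.3759
φ_{22} = -0.2341 / 0.3759 = -0.623

-0.623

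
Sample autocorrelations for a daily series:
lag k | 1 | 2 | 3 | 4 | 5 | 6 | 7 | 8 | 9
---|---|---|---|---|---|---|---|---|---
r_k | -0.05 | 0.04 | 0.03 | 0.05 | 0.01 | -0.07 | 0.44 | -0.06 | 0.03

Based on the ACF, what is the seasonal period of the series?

7

The largest autocorrelation is r_7 = 0.44; the remaining lags stay at or below 0.05.
The dominant spike at lag 7 indicates a seasonal period of 7.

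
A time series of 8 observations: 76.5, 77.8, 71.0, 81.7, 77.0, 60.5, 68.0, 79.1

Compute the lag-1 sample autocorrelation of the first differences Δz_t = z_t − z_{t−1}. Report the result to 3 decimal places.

First differences Δz: 1.3, -6.8, 10.7, -4.7, -16.5, 7.5, 11.1
Mean of differences = 0.3714
Numerator Σ(Δz_t−Δz̄)(Δz_{t+1}−Δz̄) = -91.3380
Denominator Σ(Δz_t−Δz̄)² = 635.2543
r_1(Δz) = -91.3380 / 635.2543 = -0.144

-0.144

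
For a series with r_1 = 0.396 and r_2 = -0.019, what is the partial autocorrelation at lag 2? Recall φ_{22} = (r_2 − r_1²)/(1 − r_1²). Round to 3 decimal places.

φ_{22} = (r_2 − r_1²) / (1 − r_1²)
r_1² = (0.396)² = 0.156816
Numerator = -0.019 − 0.1568 = -0.1758; denominator = 1 − 0.1568 = 0.8432
φ_{22} = -0.1758 / 0.8432 = -0.209

-0.209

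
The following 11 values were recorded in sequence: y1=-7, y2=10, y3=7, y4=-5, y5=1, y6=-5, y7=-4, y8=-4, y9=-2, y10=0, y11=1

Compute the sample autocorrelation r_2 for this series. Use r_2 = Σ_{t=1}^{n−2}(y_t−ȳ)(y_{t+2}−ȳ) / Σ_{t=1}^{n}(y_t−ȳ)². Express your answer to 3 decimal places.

-0.196

Mean ȳ = (-7 + 10 + 7 − 5 + 1 − 5 − 4 − 4 − 2 + 0 + 1)/11 = -0.7273
Numerator Σ_{t=1}^{9}(y_t−ȳ)(y_{t+2}−ȳ) = -54.7851
Denominator Σ(y_t−ȳ)² = 280.1818
r_2 = -54.7851 / 280.1818 = -0.196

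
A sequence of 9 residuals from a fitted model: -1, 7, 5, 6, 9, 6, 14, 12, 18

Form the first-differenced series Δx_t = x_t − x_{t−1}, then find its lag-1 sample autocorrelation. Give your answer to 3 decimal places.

-0.641

First differences Δx: 8, -2, 1, 3, -3, 8, -2, 6
Mean of differences = 2.3750
Numerator Σ(Δx_t−Δx̄)(Δx_{t+1}−Δx̄) = -93.5156
Denominator Σ(Δx_t−Δx̄)² = 145.8750
r_1(Δx) = -93.5156 / 145.8750 = -0.641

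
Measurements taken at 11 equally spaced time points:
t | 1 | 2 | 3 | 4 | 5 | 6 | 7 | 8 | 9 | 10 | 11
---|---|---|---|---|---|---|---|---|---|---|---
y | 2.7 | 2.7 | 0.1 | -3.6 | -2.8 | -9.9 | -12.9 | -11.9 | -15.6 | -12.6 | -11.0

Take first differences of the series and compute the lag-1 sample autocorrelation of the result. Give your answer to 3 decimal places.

-0.154

First differences Δy: 0.0, -2.6, -3.7, 0.8, -7.1, -3.0, 1.0, -3.7, 3.0, 1.6
Mean of differences = -1.3700
Numerator Σ(Δy_t−Δȳ)(Δy_{t+1}−Δȳ) = -13.5579
Denominator Σ(Δy_t−Δȳ)² = 87.9810
r_1(Δy) = -13.5579 / 87.9810 = -0.154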